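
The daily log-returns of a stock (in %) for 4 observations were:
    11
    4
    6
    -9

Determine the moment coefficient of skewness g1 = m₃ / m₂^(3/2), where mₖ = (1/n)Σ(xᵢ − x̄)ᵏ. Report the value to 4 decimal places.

x̄ = (11 + 4 + 6 - 9) / 4 = 3.0000
deviations (xᵢ − x̄): 8.0000, 1.0000, 3.0000, -12.0000
Σ(xᵢ − x̄)² = 218.0000 ⇒ m₂ = 218.0000/4 = 54.50000
Σ(xᵢ − x̄)³ = -1188.0000 ⇒ m₃ = -1188.0000/4 = -297.00000
m₂^(3/2) = 54.50000^(1.5) = 402.34143
g1 = m₃ / m₂^(3/2) = -297.00000 / 402.34143 ≈ -0.7382

-0.7382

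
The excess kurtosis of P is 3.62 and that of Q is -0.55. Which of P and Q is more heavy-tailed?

P

Higher excess kurtosis ⇒ heavier tails relative to the normal distribution.
3.62 vs -0.55: the larger is 3.62, so P has heavier tails. (P is leptokurtic — heavier-than-normal tails; the other is platykurtic.)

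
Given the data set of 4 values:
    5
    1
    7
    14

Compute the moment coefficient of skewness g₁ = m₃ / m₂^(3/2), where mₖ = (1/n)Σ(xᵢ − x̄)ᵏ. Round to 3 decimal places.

0.444

x̄ = (5 + 1 + 7 + 14) / 4 = 6.7500
deviations (xᵢ − x̄): -1.7500, -5.7500, 0.2500, 7.2500
Σ(xᵢ − x̄)² = 88.7500 ⇒ m₂ = 88.7500/4 = 22.18750
Σ(xᵢ − x̄)³ = 185.6250 ⇒ m₃ = 185.6250/4 = 46.40625
m₂^(3/2) = 22.18750^(1.5) = 104.51113
g₁ = m₃ / m₂^(3/2) = 46.40625 / 104.51113 ≈ 0.444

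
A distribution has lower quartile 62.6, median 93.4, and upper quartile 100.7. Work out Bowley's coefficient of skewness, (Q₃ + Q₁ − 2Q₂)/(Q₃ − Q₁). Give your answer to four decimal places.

-0.6168

numerator: Q₃ + Q₁ − 2Q₂ = 100.7 + 62.6 − 2×93.4 = -23.5000
denominator: Q₃ − Q₁ = 100.7 − 62.6 = 38.1000
Bowley skewness = -23.5000 / 38.1000 ≈ -0.6168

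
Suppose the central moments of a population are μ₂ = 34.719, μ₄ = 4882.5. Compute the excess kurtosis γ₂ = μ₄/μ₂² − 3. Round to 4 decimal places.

μ₂² = 34.719² = 1205.40896
μ₄/μ₂² = 4882.5 / 1205.40896 = 4.05049
γ₂ = 4.05049 − 3 ≈ 1.0505

1.0505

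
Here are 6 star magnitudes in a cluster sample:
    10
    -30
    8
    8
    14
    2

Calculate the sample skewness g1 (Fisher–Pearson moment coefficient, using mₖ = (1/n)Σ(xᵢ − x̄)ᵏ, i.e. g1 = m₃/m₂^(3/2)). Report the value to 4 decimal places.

x̄ = (10 - 30 + 8 + 8 + 14 + 2) / 6 = 2.0000
deviations (xᵢ − x̄): 8.0000, -32.0000, 6.0000, 6.0000, 12.0000, 0.0000
Σ(xᵢ − x̄)² = 1304.0000 ⇒ m₂ = 1304.0000/6 = 217.33333
Σ(xᵢ − x̄)³ = -30096.0000 ⇒ m₃ = -30096.0000/6 = -5016.00000
m₂^(3/2) = 217.33333^(1.5) = 3203.97790
g1 = m₃ / m₂^(3/2) = -5016.00000 / 3203.97790 ≈ -1.5656

-1.5656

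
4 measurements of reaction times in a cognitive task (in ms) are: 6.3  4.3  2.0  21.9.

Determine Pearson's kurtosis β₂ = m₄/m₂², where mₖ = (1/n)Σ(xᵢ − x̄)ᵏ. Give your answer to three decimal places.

2.237

x̄ = 8.6250
Σ(xᵢ − x̄)² = 244.2275 ⇒ m₂ = 61.05687
Σ(xᵢ − x̄)⁴ = 33360.9791 ⇒ m₄ = 8340.24476
m₂² = 3727.94198
β₂ = m₄/m₂² = 8340.24476 / 3727.94198 ≈ 2.237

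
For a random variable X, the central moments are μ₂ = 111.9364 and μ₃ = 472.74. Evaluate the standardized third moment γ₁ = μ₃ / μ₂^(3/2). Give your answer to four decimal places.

0.3992

σ = √μ₂ = √111.9364 = 10.58000
σ³ = μ₂^(3/2) = 1184.28711
γ₁ = μ₃/σ³ = 472.74 / 1184.28711 ≈ 0.3992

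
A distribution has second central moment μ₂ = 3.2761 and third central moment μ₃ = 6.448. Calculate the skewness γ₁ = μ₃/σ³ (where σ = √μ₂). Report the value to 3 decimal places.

σ = √μ₂ = √3.2761 = 1.81000
σ³ = μ₂^(3/2) = 5.92974
γ₁ = μ₃/σ³ = 6.448 / 5.92974 ≈ 1.087

1.087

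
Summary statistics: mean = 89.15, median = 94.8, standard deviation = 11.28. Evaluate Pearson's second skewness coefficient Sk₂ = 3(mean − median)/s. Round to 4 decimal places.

-1.5027

Sk₂ = 3(89.15 − 94.8) / 11.28 = 3 × -5.6500 / 11.28
    = -16.9500 / 11.28 ≈ -1.5027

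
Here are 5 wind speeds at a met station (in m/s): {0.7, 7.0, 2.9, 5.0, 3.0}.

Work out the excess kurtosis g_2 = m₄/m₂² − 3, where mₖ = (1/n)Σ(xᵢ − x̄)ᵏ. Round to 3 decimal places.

-1.038

x̄ = 3.7200
Σ(xᵢ − x̄)² = 22.7080 ⇒ m₂ = 4.54160
Σ(xᵢ − x̄)⁴ = 202.3301 ⇒ m₄ = 40.46602
m₂² = 20.62613
g_2 = m₄/m₂² − 3 = 1.96188 − 3 ≈ -1.038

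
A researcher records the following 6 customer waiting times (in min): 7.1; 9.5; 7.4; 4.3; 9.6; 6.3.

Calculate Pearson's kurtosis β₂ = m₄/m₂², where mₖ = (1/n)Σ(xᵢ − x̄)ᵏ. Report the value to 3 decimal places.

1.999

x̄ = 7.3667
Σ(xᵢ − x̄)² = 20.1533 ⇒ m₂ = 3.35889
Σ(xᵢ − x̄)⁴ = 135.3337 ⇒ m₄ = 22.55562
m₂² = 11.28213
β₂ = m₄/m₂² = 22.55562 / 11.28213 ≈ 1.999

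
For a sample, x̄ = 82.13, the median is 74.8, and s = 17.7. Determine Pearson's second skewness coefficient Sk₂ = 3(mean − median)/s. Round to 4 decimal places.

1.2424

Sk₂ = 3(82.13 − 74.8) / 17.7 = 3 × 7.3300 / 17.7
    = 21.9900 / 17.7 ≈ 1.2424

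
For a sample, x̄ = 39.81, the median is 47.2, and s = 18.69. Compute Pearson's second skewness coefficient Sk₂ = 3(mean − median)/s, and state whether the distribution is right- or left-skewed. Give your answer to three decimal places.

Sk₂ = 3(39.81 − 47.2) / 18.69 = 3 × -7.3900 / 18.69
    = -22.1700 / 18.69 ≈ -1.186
Sk₂ < 0 ⇒ mean < median ⇒ left-skewed (negative skew).

-1.186, left-skewed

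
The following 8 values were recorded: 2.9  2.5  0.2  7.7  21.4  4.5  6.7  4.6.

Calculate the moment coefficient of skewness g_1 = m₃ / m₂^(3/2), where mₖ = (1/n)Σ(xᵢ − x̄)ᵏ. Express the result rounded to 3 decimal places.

1.693

x̄ = (2.9 + 2.5 + 0.2 + 7.7 + 21.4 + 4.5 + 6.7 + 4.6) / 8 = 6.3125
deviations (xᵢ − x̄): -3.4125, -3.8125, -6.1125, 1.3875, 15.0875, -1.8125, 0.3875, -1.7125
Σ(xᵢ − x̄)² = 299.4688 ⇒ m₂ = 299.4688/8 = 37.43359
Σ(xᵢ − x̄)³ = 3102.6269 ⇒ m₃ = 3102.6269/8 = 387.82836
m₂^(3/2) = 37.43359^(1.5) = 229.02995
g_1 = m₃ / m₂^(3/2) = 387.82836 / 229.02995 ≈ 1.693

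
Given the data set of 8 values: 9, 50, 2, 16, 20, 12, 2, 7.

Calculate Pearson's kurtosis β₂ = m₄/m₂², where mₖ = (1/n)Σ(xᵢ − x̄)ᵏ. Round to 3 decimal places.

x̄ = 14.7500
Σ(xᵢ − x̄)² = 1697.5000 ⇒ m₂ = 212.18750
Σ(xᵢ − x̄)⁴ = 1602334.6563 ⇒ m₄ = 200291.83203
m₂² = 45023.53516
β₂ = m₄/m₂² = 200291.83203 / 45023.53516 ≈ 4.449

4.449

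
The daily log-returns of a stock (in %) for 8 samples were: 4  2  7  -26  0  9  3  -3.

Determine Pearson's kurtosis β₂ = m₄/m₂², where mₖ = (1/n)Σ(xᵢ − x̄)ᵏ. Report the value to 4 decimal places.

4.9060

x̄ = -0.5000
Σ(xᵢ − x̄)² = 842.0000 ⇒ m₂ = 105.25000
Σ(xᵢ − x̄)⁴ = 434772.5000 ⇒ m₄ = 54346.56250
m₂² = 11077.56250
β₂ = m₄/m₂² = 54346.56250 / 11077.56250 ≈ 4.9060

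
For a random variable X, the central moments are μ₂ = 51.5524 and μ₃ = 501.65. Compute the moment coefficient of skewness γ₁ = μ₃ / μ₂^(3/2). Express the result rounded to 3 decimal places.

σ = √μ₂ = √51.5524 = 7.18000
σ³ = μ₂^(3/2) = 370.14623
γ₁ = μ₃/σ³ = 501.65 / 370.14623 ≈ 1.355

1.355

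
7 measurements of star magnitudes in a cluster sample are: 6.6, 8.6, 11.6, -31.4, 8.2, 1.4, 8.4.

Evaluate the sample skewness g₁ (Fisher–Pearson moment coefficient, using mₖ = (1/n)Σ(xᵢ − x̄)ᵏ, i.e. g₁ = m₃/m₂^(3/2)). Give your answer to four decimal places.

x̄ = (6.6 + 8.6 + 11.6 - 31.4 + 8.2 + 1.4 + 8.4) / 7 = 1.9143
deviations (xᵢ − x̄): 4.6857, 6.6857, 9.6857, -33.3143, 6.2857, -0.5143, 6.4857
Σ(xᵢ − x̄)² = 1352.1486 ⇒ m₂ = 1352.1486/7 = 193.16408
Σ(xᵢ − x̄)³ = -35142.1802 ⇒ m₃ = -35142.1802/7 = -5020.31146
m₂^(3/2) = 193.16408^(1.5) = 2684.66166
g₁ = m₃ / m₂^(3/2) = -5020.31146 / 2684.66166 ≈ -1.8700

-1.8700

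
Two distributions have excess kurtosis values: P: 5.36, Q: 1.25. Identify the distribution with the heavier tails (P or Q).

Higher excess kurtosis ⇒ heavier tails relative to the normal distribution.
5.36 vs 1.25: the larger is 5.36, so P has heavier tails.

P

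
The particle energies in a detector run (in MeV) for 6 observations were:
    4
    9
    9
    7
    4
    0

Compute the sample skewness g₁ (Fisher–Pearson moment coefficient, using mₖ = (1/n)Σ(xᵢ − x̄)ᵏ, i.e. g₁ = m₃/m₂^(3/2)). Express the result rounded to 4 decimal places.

x̄ = (4 + 9 + 9 + 7 + 4 + 0) / 6 = 5.5000
deviations (xᵢ − x̄): -1.5000, 3.5000, 3.5000, 1.5000, -1.5000, -5.5000
Σ(xᵢ − x̄)² = 61.5000 ⇒ m₂ = 61.5000/6 = 10.25000
Σ(xᵢ − x̄)³ = -84.0000 ⇒ m₃ = -84.0000/6 = -14.00000
m₂^(3/2) = 10.25000^(1.5) = 32.81601
g₁ = m₃ / m₂^(3/2) = -14.00000 / 32.81601 ≈ -0.4266

-0.4266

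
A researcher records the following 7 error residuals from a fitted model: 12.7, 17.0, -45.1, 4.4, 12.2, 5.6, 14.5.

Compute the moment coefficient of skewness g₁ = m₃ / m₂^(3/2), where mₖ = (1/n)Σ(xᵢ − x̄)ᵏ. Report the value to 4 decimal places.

x̄ = (12.7 + 17.0 - 45.1 + 4.4 + 12.2 + 5.6 + 14.5) / 7 = 3.0429
deviations (xᵢ − x̄): 9.6571, 13.9571, -48.1429, 1.3571, 9.1571, 2.5571, 11.4571
Σ(xᵢ − x̄)² = 2829.2971 ⇒ m₂ = 2829.2971/7 = 404.18531
Σ(xᵢ − x̄)³ = -105671.8523 ⇒ m₃ = -105671.8523/7 = -15095.97890
m₂^(3/2) = 404.18531^(1.5) = 8125.88705
g₁ = m₃ / m₂^(3/2) = -15095.97890 / 8125.88705 ≈ -1.8578

-1.8578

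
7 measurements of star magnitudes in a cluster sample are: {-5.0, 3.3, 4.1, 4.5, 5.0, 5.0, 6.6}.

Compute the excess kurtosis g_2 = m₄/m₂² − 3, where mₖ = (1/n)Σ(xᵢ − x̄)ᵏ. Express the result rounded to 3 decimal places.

1.564

x̄ = 3.3571
Σ(xᵢ − x̄)² = 87.6171 ⇒ m₂ = 12.51673
Σ(xᵢ − x̄)⁴ = 5005.0505 ⇒ m₄ = 715.00721
m₂² = 156.66865
g_2 = m₄/m₂² − 3 = 4.56382 − 3 ≈ 1.564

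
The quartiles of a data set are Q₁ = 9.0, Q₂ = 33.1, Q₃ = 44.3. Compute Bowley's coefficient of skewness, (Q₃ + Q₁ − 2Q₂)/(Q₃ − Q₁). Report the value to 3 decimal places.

-0.365

numerator: Q₃ + Q₁ − 2Q₂ = 44.3 + 9.0 − 2×33.1 = -12.9000
denominator: Q₃ − Q₁ = 44.3 − 9.0 = 35.3000
Bowley skewness = -12.9000 / 35.3000 ≈ -0.365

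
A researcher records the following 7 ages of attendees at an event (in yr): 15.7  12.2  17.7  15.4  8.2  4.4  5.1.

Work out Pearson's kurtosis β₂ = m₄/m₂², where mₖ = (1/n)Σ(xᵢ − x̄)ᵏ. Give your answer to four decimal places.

x̄ = 11.2429
Σ(xᵢ − x̄)² = 173.5771 ⇒ m₂ = 24.79673
Σ(xᵢ − x̄)⁴ = 6134.7993 ⇒ m₄ = 876.39989
m₂² = 614.87805
β₂ = m₄/m₂² = 876.39989 / 614.87805 ≈ 1.4253

1.4253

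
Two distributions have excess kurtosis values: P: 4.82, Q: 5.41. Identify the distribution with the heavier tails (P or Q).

Higher excess kurtosis ⇒ heavier tails relative to the normal distribution.
4.82 vs 5.41: the larger is 5.41, so Q has heavier tails.

Q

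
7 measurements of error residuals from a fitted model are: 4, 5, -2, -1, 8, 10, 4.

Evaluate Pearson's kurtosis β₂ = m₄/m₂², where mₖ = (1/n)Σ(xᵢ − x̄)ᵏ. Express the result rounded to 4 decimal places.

1.8712

x̄ = 4.0000
Σ(xᵢ − x̄)² = 114.0000 ⇒ m₂ = 16.28571
Σ(xᵢ − x̄)⁴ = 3474.0000 ⇒ m₄ = 496.28571
m₂² = 265.22449
β₂ = m₄/m₂² = 496.28571 / 265.22449 ≈ 1.8712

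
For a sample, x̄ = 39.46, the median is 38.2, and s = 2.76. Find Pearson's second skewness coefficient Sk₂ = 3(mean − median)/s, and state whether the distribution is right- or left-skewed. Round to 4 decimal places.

1.3696, right-skewed

Sk₂ = 3(39.46 − 38.2) / 2.76 = 3 × 1.2600 / 2.76
    = 3.7800 / 2.76 ≈ 1.3696
Sk₂ > 0 ⇒ mean > median ⇒ right-skewed (positive skew).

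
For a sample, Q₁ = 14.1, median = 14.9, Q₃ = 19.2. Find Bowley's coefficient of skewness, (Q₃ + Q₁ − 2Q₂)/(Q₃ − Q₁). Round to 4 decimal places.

0.6863

numerator: Q₃ + Q₁ − 2Q₂ = 19.2 + 14.1 − 2×14.9 = 3.5000
denominator: Q₃ − Q₁ = 19.2 − 14.1 = 5.1000
Bowley skewness = 3.5000 / 5.1000 ≈ 0.6863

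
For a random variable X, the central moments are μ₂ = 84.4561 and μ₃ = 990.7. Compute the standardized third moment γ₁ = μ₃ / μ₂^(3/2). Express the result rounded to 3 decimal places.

σ = √μ₂ = √84.4561 = 9.19000
σ³ = μ₂^(3/2) = 776.15156
γ₁ = μ₃/σ³ = 990.7 / 776.15156 ≈ 1.276

1.276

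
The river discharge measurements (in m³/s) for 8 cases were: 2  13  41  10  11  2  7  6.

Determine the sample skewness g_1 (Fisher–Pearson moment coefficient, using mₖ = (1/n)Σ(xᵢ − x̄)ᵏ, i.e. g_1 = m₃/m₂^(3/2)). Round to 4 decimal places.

x̄ = (2 + 13 + 41 + 10 + 11 + 2 + 7 + 6) / 8 = 11.5000
deviations (xᵢ − x̄): -9.5000, 1.5000, 29.5000, -1.5000, -0.5000, -9.5000, -4.5000, -5.5000
Σ(xᵢ − x̄)² = 1106.0000 ⇒ m₂ = 1106.0000/8 = 138.25000
Σ(xᵢ − x̄)³ = 23700.0000 ⇒ m₃ = 23700.0000/8 = 2962.50000
m₂^(3/2) = 138.25000^(1.5) = 1625.54018
g_1 = m₃ / m₂^(3/2) = 2962.50000 / 1625.54018 ≈ 1.8225

1.8225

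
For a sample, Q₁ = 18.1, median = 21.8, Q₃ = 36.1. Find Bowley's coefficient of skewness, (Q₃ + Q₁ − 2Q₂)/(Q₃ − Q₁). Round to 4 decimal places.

0.5889

numerator: Q₃ + Q₁ − 2Q₂ = 36.1 + 18.1 − 2×21.8 = 10.6000
denominator: Q₃ − Q₁ = 36.1 − 18.1 = 18.0000
Bowley skewness = 10.6000 / 18.0000 ≈ 0.5889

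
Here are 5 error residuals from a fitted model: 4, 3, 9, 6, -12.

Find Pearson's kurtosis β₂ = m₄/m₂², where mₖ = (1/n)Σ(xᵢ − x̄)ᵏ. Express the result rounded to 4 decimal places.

2.9036

x̄ = 2.0000
Σ(xᵢ − x̄)² = 266.0000 ⇒ m₂ = 53.20000
Σ(xᵢ − x̄)⁴ = 41090.0000 ⇒ m₄ = 8218.00000
m₂² = 2830.24000
β₂ = m₄/m₂² = 8218.00000 / 2830.24000 ≈ 2.9036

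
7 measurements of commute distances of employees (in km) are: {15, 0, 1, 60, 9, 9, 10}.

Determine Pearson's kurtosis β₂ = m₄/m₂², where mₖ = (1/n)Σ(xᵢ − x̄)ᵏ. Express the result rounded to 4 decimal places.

x̄ = 14.8571
Σ(xᵢ − x̄)² = 2542.8571 ⇒ m₂ = 363.26531
Σ(xᵢ − x̄)⁴ = 4241450.9504 ⇒ m₄ = 605921.56435
m₂² = 131961.68263
β₂ = m₄/m₂² = 605921.56435 / 131961.68263 ≈ 4.5916

4.5916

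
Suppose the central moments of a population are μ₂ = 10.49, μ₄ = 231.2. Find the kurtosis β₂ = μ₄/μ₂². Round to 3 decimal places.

2.101

μ₂² = 10.49² = 110.04010
μ₄/μ₂² = 231.2 / 110.04010 = 2.10105
β₂ ≈ 2.101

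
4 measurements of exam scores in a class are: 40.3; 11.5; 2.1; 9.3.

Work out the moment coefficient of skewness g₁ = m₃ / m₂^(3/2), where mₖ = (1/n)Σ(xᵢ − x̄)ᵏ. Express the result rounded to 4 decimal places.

0.9530

x̄ = (40.3 + 11.5 + 2.1 + 9.3) / 4 = 15.8000
deviations (xᵢ − x̄): 24.5000, -4.3000, -13.7000, -6.5000
Σ(xᵢ − x̄)² = 848.6800 ⇒ m₂ = 848.6800/4 = 212.17000
Σ(xᵢ − x̄)³ = 11780.6400 ⇒ m₃ = 11780.6400/4 = 2945.16000
m₂^(3/2) = 212.17000^(1.5) = 3090.48019
g₁ = m₃ / m₂^(3/2) = 2945.16000 / 3090.48019 ≈ 0.9530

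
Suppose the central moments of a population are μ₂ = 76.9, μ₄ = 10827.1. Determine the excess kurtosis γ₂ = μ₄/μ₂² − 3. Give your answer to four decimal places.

μ₂² = 76.9² = 5913.61000
μ₄/μ₂² = 10827.1 / 5913.61000 = 1.83088
γ₂ = 1.83088 − 3 ≈ -1.1691

-1.1691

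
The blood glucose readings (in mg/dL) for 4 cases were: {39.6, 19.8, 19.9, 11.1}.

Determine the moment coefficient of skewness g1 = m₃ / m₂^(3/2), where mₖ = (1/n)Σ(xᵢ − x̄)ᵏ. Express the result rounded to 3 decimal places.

x̄ = (39.6 + 19.8 + 19.9 + 11.1) / 4 = 22.6000
deviations (xᵢ − x̄): 17.0000, -2.8000, -2.7000, -11.5000
Σ(xᵢ − x̄)² = 436.3800 ⇒ m₂ = 436.3800/4 = 109.09500
Σ(xᵢ − x̄)³ = 3350.4900 ⇒ m₃ = 3350.4900/4 = 837.62250
m₂^(3/2) = 109.09500^(1.5) = 1139.48148
g1 = m₃ / m₂^(3/2) = 837.62250 / 1139.48148 ≈ 0.735

0.735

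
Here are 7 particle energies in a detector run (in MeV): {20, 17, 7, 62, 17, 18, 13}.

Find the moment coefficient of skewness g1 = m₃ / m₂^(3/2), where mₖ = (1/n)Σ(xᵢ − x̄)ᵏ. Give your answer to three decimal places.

x̄ = (20 + 17 + 7 + 62 + 17 + 18 + 13) / 7 = 22.0000
deviations (xᵢ − x̄): -2.0000, -5.0000, -15.0000, 40.0000, -5.0000, -4.0000, -9.0000
Σ(xᵢ − x̄)² = 1976.0000 ⇒ m₂ = 1976.0000/7 = 282.28571
Σ(xᵢ − x̄)³ = 59574.0000 ⇒ m₃ = 59574.0000/7 = 8510.57143
m₂^(3/2) = 282.28571^(1.5) = 4742.78405
g1 = m₃ / m₂^(3/2) = 8510.57143 / 4742.78405 ≈ 1.794

1.794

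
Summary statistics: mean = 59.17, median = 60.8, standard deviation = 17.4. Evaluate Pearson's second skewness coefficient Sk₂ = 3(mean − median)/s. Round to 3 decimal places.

Sk₂ = 3(59.17 − 60.8) / 17.4 = 3 × -1.6300 / 17.4
    = -4.8900 / 17.4 ≈ -0.281

-0.281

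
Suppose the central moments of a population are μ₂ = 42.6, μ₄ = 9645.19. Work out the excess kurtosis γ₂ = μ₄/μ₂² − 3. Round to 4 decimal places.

2.3149

μ₂² = 42.6² = 1814.76000
μ₄/μ₂² = 9645.19 / 1814.76000 = 5.31486
γ₂ = 5.31486 − 3 ≈ 2.3149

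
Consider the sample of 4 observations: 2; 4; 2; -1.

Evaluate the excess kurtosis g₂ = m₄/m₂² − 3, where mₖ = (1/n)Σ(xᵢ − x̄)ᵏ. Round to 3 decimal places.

-0.962

x̄ = 1.7500
Σ(xᵢ − x̄)² = 12.7500 ⇒ m₂ = 3.18750
Σ(xᵢ − x̄)⁴ = 82.8281 ⇒ m₄ = 20.70703
m₂² = 10.16016
g₂ = m₄/m₂² − 3 = 2.03806 − 3 ≈ -0.962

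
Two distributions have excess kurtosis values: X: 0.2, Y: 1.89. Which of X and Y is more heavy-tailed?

Higher excess kurtosis ⇒ heavier tails relative to the normal distribution.
0.2 vs 1.89: the larger is 1.89, so Y has heavier tails.

Y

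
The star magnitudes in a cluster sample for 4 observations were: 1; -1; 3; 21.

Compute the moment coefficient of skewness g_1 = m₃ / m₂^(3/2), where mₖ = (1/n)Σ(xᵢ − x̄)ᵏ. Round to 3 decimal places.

x̄ = (1 - 1 + 3 + 21) / 4 = 6.0000
deviations (xᵢ − x̄): -5.0000, -7.0000, -3.0000, 15.0000
Σ(xᵢ − x̄)² = 308.0000 ⇒ m₂ = 308.0000/4 = 77.00000
Σ(xᵢ − x̄)³ = 2880.0000 ⇒ m₃ = 2880.0000/4 = 720.00000
m₂^(3/2) = 77.00000^(1.5) = 675.67226
g_1 = m₃ / m₂^(3/2) = 720.00000 / 675.67226 ≈ 1.066

1.066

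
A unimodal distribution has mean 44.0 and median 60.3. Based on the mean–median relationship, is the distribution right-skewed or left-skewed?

mean − median = 44.0 − 60.3 = -16.3
mean < median ⇒ the longer tail is on the left ⇒ left-skewed (negatively skewed).

left-skewed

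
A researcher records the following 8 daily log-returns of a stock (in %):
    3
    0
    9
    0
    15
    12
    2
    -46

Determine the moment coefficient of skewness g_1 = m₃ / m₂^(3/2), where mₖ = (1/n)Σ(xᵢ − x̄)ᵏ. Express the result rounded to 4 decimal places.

-1.8744

x̄ = (3 + 0 + 9 + 0 + 15 + 12 + 2 - 46) / 8 = -0.6250
deviations (xᵢ − x̄): 3.6250, 0.6250, 9.6250, 0.6250, 15.6250, 12.6250, 2.6250, -45.3750
Σ(xᵢ − x̄)² = 2575.8750 ⇒ m₂ = 2575.8750/8 = 321.98438
Σ(xᵢ − x̄)³ = -86637.2813 ⇒ m₃ = -86637.2813/8 = -10829.66016
m₂^(3/2) = 321.98438^(1.5) = 5777.66285
g_1 = m₃ / m₂^(3/2) = -10829.66016 / 5777.66285 ≈ -1.8744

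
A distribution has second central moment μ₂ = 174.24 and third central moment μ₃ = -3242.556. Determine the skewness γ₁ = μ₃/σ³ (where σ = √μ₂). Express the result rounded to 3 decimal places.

σ = √μ₂ = √174.24 = 13.20000
σ³ = μ₂^(3/2) = 2299.96800
γ₁ = μ₃/σ³ = -3242.556 / 2299.96800 ≈ -1.410

-1.410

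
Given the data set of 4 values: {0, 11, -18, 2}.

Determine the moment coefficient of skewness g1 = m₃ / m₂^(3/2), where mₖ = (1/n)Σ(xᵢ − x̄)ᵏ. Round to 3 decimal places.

x̄ = (0 + 11 - 18 + 2) / 4 = -1.2500
deviations (xᵢ − x̄): 1.2500, 12.2500, -16.7500, 3.2500
Σ(xᵢ − x̄)² = 442.7500 ⇒ m₂ = 442.7500/4 = 110.68750
Σ(xᵢ − x̄)³ = -2824.8750 ⇒ m₃ = -2824.8750/4 = -706.21875
m₂^(3/2) = 110.68750^(1.5) = 1164.52246
g1 = m₃ / m₂^(3/2) = -706.21875 / 1164.52246 ≈ -0.606

-0.606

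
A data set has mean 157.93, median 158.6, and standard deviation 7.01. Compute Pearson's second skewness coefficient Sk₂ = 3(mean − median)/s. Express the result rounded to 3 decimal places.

Sk₂ = 3(157.93 − 158.6) / 7.01 = 3 × -0.6700 / 7.01
    = -2.0100 / 7.01 ≈ -0.287

-0.287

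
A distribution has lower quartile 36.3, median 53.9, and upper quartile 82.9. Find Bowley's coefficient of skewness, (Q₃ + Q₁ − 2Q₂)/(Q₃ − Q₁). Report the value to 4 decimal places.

0.2446

numerator: Q₃ + Q₁ − 2Q₂ = 82.9 + 36.3 − 2×53.9 = 11.4000
denominator: Q₃ − Q₁ = 82.9 − 36.3 = 46.6000
Bowley skewness = 11.4000 / 46.6000 ≈ 0.2446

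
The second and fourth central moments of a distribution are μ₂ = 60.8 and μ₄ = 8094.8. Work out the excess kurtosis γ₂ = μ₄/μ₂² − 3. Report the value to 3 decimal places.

μ₂² = 60.8² = 3696.64000
μ₄/μ₂² = 8094.8 / 3696.64000 = 2.18977
γ₂ = 2.18977 − 3 ≈ -0.810

-0.810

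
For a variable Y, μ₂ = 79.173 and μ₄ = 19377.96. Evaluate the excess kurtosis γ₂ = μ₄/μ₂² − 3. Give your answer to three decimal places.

μ₂² = 79.173² = 6268.36393
μ₄/μ₂² = 19377.96 / 6268.36393 = 3.09139
γ₂ = 3.09139 − 3 ≈ 0.091

0.091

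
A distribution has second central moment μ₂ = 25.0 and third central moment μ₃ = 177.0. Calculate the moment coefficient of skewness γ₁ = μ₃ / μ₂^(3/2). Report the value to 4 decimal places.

σ = √μ₂ = √25.0 = 5.00000
σ³ = μ₂^(3/2) = 125.00000
γ₁ = μ₃/σ³ = 177.0 / 125.00000 ≈ 1.4160

1.4160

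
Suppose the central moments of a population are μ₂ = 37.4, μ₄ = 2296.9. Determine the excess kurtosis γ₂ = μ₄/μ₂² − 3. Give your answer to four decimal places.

μ₂² = 37.4² = 1398.76000
μ₄/μ₂² = 2296.9 / 1398.76000 = 1.64210
γ₂ = 1.64210 − 3 ≈ -1.3579

-1.3579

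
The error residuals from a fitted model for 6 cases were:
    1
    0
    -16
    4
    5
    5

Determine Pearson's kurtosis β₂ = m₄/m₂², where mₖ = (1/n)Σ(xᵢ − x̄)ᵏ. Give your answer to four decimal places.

3.7176

x̄ = -0.1667
Σ(xᵢ − x̄)² = 322.8333 ⇒ m₂ = 53.80556
Σ(xᵢ − x̄)⁴ = 64576.1528 ⇒ m₄ = 10762.69213
m₂² = 2895.03781
β₂ = m₄/m₂² = 10762.69213 / 2895.03781 ≈ 3.7176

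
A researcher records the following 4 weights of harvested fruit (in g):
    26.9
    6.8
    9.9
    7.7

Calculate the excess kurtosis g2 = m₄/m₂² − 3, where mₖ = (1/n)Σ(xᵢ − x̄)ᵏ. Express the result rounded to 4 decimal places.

-0.7194

x̄ = 12.8250
Σ(xᵢ − x̄)² = 269.2275 ⇒ m₂ = 67.30687
Σ(xᵢ − x̄)⁴ = 41326.6558 ⇒ m₄ = 10331.66395
m₂² = 4530.21542
g2 = m₄/m₂² − 3 = 2.28061 − 3 ≈ -0.7194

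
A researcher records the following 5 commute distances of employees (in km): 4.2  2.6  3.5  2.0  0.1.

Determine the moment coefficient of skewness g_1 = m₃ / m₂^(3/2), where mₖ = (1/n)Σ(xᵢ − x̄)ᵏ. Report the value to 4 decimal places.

x̄ = (4.2 + 2.6 + 3.5 + 2.0 + 0.1) / 5 = 2.4800
deviations (xᵢ − x̄): 1.7200, 0.1200, 1.0200, -0.4800, -2.3800
Σ(xᵢ − x̄)² = 9.9080 ⇒ m₂ = 9.9080/5 = 1.98160
Σ(xᵢ − x̄)³ = -7.4405 ⇒ m₃ = -7.4405/5 = -1.48810
m₂^(3/2) = 1.98160^(1.5) = 2.78948
g_1 = m₃ / m₂^(3/2) = -1.48810 / 2.78948 ≈ -0.5335

-0.5335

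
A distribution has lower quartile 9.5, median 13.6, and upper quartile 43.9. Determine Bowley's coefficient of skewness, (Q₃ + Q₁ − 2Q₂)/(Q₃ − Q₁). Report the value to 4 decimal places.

numerator: Q₃ + Q₁ − 2Q₂ = 43.9 + 9.5 − 2×13.6 = 26.2000
denominator: Q₃ − Q₁ = 43.9 − 9.5 = 34.4000
Bowley skewness = 26.2000 / 34.4000 ≈ 0.7616

0.7616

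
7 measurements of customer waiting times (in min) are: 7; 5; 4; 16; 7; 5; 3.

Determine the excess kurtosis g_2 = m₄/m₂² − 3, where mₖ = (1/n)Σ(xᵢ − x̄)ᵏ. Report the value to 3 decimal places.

1.187

x̄ = 6.7143
Σ(xᵢ − x̄)² = 113.4286 ⇒ m₂ = 16.20408
Σ(xᵢ − x̄)⁴ = 7696.5539 ⇒ m₄ = 1099.50771
m₂² = 262.57226
g_2 = m₄/m₂² − 3 = 4.18745 − 3 ≈ 1.187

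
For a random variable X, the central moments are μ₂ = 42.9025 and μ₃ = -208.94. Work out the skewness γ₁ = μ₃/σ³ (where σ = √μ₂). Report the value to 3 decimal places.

σ = √μ₂ = √42.9025 = 6.55000
σ³ = μ₂^(3/2) = 281.01138
γ₁ = μ₃/σ³ = -208.94 / 281.01138 ≈ -0.744

-0.744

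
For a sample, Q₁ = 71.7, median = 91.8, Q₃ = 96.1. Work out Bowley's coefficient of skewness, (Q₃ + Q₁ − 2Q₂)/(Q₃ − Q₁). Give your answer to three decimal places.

numerator: Q₃ + Q₁ − 2Q₂ = 96.1 + 71.7 − 2×91.8 = -15.8000
denominator: Q₃ − Q₁ = 96.1 − 71.7 = 24.4000
Bowley skewness = -15.8000 / 24.4000 ≈ -0.648

-0.648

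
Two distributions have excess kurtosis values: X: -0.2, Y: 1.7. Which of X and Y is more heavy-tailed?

Higher excess kurtosis ⇒ heavier tails relative to the normal distribution.
-0.2 vs 1.7: the larger is 1.7, so Y has heavier tails. (Y is leptokurtic — heavier-than-normal tails; the other is platykurtic.)

Y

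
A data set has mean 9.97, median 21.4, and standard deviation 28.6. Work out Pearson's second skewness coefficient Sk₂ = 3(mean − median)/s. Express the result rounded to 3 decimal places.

Sk₂ = 3(9.97 − 21.4) / 28.6 = 3 × -11.4300 / 28.6
    = -34.2900 / 28.6 ≈ -1.199

-1.199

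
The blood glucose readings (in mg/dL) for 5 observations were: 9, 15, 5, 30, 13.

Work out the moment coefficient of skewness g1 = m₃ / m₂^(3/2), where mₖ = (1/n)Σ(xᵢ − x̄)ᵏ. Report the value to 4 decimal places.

x̄ = (9 + 15 + 5 + 30 + 13) / 5 = 14.4000
deviations (xᵢ − x̄): -5.4000, 0.6000, -9.4000, 15.6000, -1.4000
Σ(xᵢ − x̄)² = 363.2000 ⇒ m₂ = 363.2000/5 = 72.64000
Σ(xᵢ − x̄)³ = 2805.8400 ⇒ m₃ = 2805.8400/5 = 561.16800
m₂^(3/2) = 72.64000^(1.5) = 619.10420
g1 = m₃ / m₂^(3/2) = 561.16800 / 619.10420 ≈ 0.9064

0.9064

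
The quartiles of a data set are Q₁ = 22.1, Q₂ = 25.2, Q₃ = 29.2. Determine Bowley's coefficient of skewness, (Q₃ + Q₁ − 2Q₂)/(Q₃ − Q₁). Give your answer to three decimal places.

numerator: Q₃ + Q₁ − 2Q₂ = 29.2 + 22.1 − 2×25.2 = 0.9000
denominator: Q₃ − Q₁ = 29.2 − 22.1 = 7.1000
Bowley skewness = 0.9000 / 7.1000 ≈ 0.127

0.127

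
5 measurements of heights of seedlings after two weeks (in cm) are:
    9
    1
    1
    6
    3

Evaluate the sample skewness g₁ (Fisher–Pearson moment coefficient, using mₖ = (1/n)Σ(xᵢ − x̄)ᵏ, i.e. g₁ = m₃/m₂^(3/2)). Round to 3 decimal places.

x̄ = (9 + 1 + 1 + 6 + 3) / 5 = 4.0000
deviations (xᵢ − x̄): 5.0000, -3.0000, -3.0000, 2.0000, -1.0000
Σ(xᵢ − x̄)² = 48.0000 ⇒ m₂ = 48.0000/5 = 9.60000
Σ(xᵢ − x̄)³ = 78.0000 ⇒ m₃ = 78.0000/5 = 15.60000
m₂^(3/2) = 9.60000^(1.5) = 29.74451
g₁ = m₃ / m₂^(3/2) = 15.60000 / 29.74451 ≈ 0.524

0.524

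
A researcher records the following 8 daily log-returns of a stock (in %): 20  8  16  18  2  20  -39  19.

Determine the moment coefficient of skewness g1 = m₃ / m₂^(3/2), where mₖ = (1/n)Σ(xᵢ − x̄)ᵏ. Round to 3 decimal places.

x̄ = (20 + 8 + 16 + 18 + 2 + 20 - 39 + 19) / 8 = 8.0000
deviations (xᵢ − x̄): 12.0000, 0.0000, 8.0000, 10.0000, -6.0000, 12.0000, -47.0000, 11.0000
Σ(xᵢ − x̄)² = 2818.0000 ⇒ m₂ = 2818.0000/8 = 352.25000
Σ(xᵢ − x̄)³ = -97740.0000 ⇒ m₃ = -97740.0000/8 = -12217.50000
m₂^(3/2) = 352.25000^(1.5) = 6611.14226
g1 = m₃ / m₂^(3/2) = -12217.50000 / 6611.14226 ≈ -1.848

-1.848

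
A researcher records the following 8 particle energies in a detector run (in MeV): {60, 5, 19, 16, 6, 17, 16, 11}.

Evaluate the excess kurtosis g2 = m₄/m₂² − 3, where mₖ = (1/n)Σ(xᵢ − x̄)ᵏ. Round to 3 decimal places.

2.214

x̄ = 18.7500
Σ(xᵢ − x̄)² = 2131.5000 ⇒ m₂ = 266.43750
Σ(xᵢ − x̄)⁴ = 2961217.4063 ⇒ m₄ = 370152.17578
m₂² = 70988.94141
g2 = m₄/m₂² − 3 = 5.21422 − 3 ≈ 2.214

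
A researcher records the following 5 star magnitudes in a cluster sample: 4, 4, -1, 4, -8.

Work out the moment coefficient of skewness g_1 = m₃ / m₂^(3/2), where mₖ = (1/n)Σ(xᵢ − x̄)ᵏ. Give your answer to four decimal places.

-0.9959

x̄ = (4 + 4 - 1 + 4 - 8) / 5 = 0.6000
deviations (xᵢ − x̄): 3.4000, 3.4000, -1.6000, 3.4000, -8.6000
Σ(xᵢ − x̄)² = 111.2000 ⇒ m₂ = 111.2000/5 = 22.24000
Σ(xᵢ − x̄)³ = -522.2400 ⇒ m₃ = -522.2400/5 = -104.44800
m₂^(3/2) = 22.24000^(1.5) = 104.88229
g_1 = m₃ / m₂^(3/2) = -104.44800 / 104.88229 ≈ -0.9959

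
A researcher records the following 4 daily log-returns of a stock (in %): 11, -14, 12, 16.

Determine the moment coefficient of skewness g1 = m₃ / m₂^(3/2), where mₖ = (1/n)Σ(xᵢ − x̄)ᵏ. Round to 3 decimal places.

-1.066

x̄ = (11 - 14 + 12 + 16) / 4 = 6.2500
deviations (xᵢ − x̄): 4.7500, -20.2500, 5.7500, 9.7500
Σ(xᵢ − x̄)² = 560.7500 ⇒ m₂ = 560.7500/4 = 140.18750
Σ(xᵢ − x̄)³ = -7079.6250 ⇒ m₃ = -7079.6250/4 = -1769.90625
m₂^(3/2) = 140.18750^(1.5) = 1659.83125
g1 = m₃ / m₂^(3/2) = -1769.90625 / 1659.83125 ≈ -1.066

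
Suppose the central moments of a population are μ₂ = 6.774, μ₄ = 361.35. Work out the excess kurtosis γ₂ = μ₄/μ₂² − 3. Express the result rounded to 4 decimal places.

4.8748

μ₂² = 6.774² = 45.88708
μ₄/μ₂² = 361.35 / 45.88708 = 7.87477
γ₂ = 7.87477 − 3 ≈ 4.8748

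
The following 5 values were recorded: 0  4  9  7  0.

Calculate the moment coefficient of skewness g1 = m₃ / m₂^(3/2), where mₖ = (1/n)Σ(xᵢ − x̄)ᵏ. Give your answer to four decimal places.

x̄ = (0 + 4 + 9 + 7 + 0) / 5 = 4.0000
deviations (xᵢ − x̄): -4.0000, 0.0000, 5.0000, 3.0000, -4.0000
Σ(xᵢ − x̄)² = 66.0000 ⇒ m₂ = 66.0000/5 = 13.20000
Σ(xᵢ − x̄)³ = 24.0000 ⇒ m₃ = 24.0000/5 = 4.80000
m₂^(3/2) = 13.20000^(1.5) = 47.95798
g1 = m₃ / m₂^(3/2) = 4.80000 / 47.95798 ≈ 0.1001

0.1001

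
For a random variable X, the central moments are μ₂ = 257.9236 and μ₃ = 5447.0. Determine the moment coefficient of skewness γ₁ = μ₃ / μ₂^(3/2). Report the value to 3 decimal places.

σ = √μ₂ = √257.9236 = 16.06000
σ³ = μ₂^(3/2) = 4142.25302
γ₁ = μ₃/σ³ = 5447.0 / 4142.25302 ≈ 1.315

1.315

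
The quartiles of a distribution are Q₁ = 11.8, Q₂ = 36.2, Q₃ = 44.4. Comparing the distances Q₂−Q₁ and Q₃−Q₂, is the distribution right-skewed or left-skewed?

left-skewed

Q₂ − Q₁ = 24.4;  Q₃ − Q₂ = 8.2
Q₂ − Q₁ > Q₃ − Q₂ ⇒ the lower half is more spread out ⇒ left-skewed.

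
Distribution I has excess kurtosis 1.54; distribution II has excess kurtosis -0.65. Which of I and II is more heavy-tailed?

Higher excess kurtosis ⇒ heavier tails relative to the normal distribution.
1.54 vs -0.65: the larger is 1.54, so I has heavier tails. (I is leptokurtic — heavier-than-normal tails; the other is platykurtic.)

I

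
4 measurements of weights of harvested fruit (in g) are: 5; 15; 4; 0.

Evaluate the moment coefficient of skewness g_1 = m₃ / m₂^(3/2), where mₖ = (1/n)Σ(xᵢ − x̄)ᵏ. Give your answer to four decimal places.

x̄ = (5 + 15 + 4 + 0) / 4 = 6.0000
deviations (xᵢ − x̄): -1.0000, 9.0000, -2.0000, -6.0000
Σ(xᵢ − x̄)² = 122.0000 ⇒ m₂ = 122.0000/4 = 30.50000
Σ(xᵢ − x̄)³ = 504.0000 ⇒ m₃ = 504.0000/4 = 126.00000
m₂^(3/2) = 30.50000^(1.5) = 168.44176
g_1 = m₃ / m₂^(3/2) = 126.00000 / 168.44176 ≈ 0.7480

0.7480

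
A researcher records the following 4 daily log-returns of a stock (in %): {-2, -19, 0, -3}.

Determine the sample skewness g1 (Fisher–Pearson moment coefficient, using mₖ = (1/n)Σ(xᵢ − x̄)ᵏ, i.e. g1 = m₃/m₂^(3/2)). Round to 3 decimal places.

-1.084

x̄ = (-2 - 19 + 0 - 3) / 4 = -6.0000
deviations (xᵢ − x̄): 4.0000, -13.0000, 6.0000, 3.0000
Σ(xᵢ − x̄)² = 230.0000 ⇒ m₂ = 230.0000/4 = 57.50000
Σ(xᵢ − x̄)³ = -1890.0000 ⇒ m₃ = -1890.0000/4 = -472.50000
m₂^(3/2) = 57.50000^(1.5) = 436.01534
g1 = m₃ / m₂^(3/2) = -472.50000 / 436.01534 ≈ -1.084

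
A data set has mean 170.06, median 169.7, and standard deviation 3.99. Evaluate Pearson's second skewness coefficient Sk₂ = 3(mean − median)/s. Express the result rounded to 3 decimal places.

0.271

Sk₂ = 3(170.06 − 169.7) / 3.99 = 3 × 0.3600 / 3.99
    = 1.0800 / 3.99 ≈ 0.271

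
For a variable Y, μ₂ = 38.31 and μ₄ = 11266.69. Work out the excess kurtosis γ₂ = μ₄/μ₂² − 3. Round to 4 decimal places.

μ₂² = 38.31² = 1467.65610
μ₄/μ₂² = 11266.69 / 1467.65610 = 7.67666
γ₂ = 7.67666 − 3 ≈ 4.6767

4.6767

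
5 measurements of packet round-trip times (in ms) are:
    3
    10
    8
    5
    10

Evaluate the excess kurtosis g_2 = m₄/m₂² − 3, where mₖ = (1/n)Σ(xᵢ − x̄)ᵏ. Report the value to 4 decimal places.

x̄ = 7.2000
Σ(xᵢ − x̄)² = 38.8000 ⇒ m₂ = 7.76000
Σ(xᵢ − x̄)⁴ = 457.9360 ⇒ m₄ = 91.58720
m₂² = 60.21760
g_2 = m₄/m₂² − 3 = 1.52094 − 3 ≈ -1.4791

-1.4791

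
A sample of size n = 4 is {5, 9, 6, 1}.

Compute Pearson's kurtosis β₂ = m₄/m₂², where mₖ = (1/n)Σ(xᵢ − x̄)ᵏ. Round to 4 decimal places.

1.9554

x̄ = 5.2500
Σ(xᵢ − x̄)² = 32.7500 ⇒ m₂ = 8.18750
Σ(xᵢ − x̄)⁴ = 524.3281 ⇒ m₄ = 131.08203
m₂² = 67.03516
β₂ = m₄/m₂² = 131.08203 / 67.03516 ≈ 1.9554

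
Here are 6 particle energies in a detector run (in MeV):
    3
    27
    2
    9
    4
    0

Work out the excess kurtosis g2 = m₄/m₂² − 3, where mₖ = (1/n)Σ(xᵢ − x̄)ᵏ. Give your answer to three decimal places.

0.560

x̄ = 7.5000
Σ(xᵢ − x̄)² = 501.5000 ⇒ m₂ = 83.58333
Σ(xᵢ − x̄)⁴ = 149234.3750 ⇒ m₄ = 24872.39583
m₂² = 6986.17361
g2 = m₄/m₂² − 3 = 3.56023 − 3 ≈ 0.560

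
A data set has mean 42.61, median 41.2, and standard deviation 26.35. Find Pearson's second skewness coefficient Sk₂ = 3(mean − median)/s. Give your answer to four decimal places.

0.1605

Sk₂ = 3(42.61 − 41.2) / 26.35 = 3 × 1.4100 / 26.35
    = 4.2300 / 26.35 ≈ 0.1605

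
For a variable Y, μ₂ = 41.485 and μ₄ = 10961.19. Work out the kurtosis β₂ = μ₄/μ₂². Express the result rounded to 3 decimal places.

6.369

μ₂² = 41.485² = 1721.00523
μ₄/μ₂² = 10961.19 / 1721.00523 = 6.36906
β₂ ≈ 6.369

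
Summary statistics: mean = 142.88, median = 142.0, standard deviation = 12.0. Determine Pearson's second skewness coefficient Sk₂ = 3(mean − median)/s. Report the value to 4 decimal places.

Sk₂ = 3(142.88 − 142.0) / 12.0 = 3 × 0.8800 / 12.0
    = 2.6400 / 12.0 ≈ 0.2200

0.2200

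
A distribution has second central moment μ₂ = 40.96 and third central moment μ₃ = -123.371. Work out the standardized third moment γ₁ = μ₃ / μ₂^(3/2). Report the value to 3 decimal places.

-0.471

σ = √μ₂ = √40.96 = 6.40000
σ³ = μ₂^(3/2) = 262.14400
γ₁ = μ₃/σ³ = -123.371 / 262.14400 ≈ -0.471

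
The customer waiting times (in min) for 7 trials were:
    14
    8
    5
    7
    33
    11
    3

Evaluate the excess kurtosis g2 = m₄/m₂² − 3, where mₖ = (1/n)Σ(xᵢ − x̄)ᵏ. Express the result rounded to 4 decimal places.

1.0391

x̄ = 11.5714
Σ(xᵢ − x̄)² = 615.7143 ⇒ m₂ = 87.95918
Σ(xᵢ − x̄)⁴ = 218746.5364 ⇒ m₄ = 31249.50521
m₂² = 7736.81799
g2 = m₄/m₂² − 3 = 4.03906 − 3 ≈ 1.0391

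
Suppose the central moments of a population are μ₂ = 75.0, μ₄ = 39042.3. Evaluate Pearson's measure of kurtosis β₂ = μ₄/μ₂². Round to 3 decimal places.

μ₂² = 75.0² = 5625.00000
μ₄/μ₂² = 39042.3 / 5625.00000 = 6.94085
β₂ ≈ 6.941

6.941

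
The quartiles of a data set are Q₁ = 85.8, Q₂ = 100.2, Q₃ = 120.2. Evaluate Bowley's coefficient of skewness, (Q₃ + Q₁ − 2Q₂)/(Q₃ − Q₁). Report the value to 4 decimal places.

numerator: Q₃ + Q₁ − 2Q₂ = 120.2 + 85.8 − 2×100.2 = 5.6000
denominator: Q₃ − Q₁ = 120.2 − 85.8 = 34.4000
Bowley skewness = 5.6000 / 34.4000 ≈ 0.1628

0.1628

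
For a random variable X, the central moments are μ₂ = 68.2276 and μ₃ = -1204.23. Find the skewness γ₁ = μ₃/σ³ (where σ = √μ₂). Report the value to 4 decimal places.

σ = √μ₂ = √68.2276 = 8.26000
σ³ = μ₂^(3/2) = 563.55998
γ₁ = μ₃/σ³ = -1204.23 / 563.55998 ≈ -2.1368

-2.1368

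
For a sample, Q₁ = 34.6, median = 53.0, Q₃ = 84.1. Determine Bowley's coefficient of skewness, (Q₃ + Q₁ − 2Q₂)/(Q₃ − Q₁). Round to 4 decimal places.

numerator: Q₃ + Q₁ − 2Q₂ = 84.1 + 34.6 − 2×53.0 = 12.7000
denominator: Q₃ − Q₁ = 84.1 − 34.6 = 49.5000
Bowley skewness = 12.7000 / 49.5000 ≈ 0.2566

0.2566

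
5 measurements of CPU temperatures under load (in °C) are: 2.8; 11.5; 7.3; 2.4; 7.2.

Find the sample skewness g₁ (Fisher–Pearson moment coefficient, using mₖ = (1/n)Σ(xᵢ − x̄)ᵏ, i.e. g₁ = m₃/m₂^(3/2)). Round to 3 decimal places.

0.266

x̄ = (2.8 + 11.5 + 7.3 + 2.4 + 7.2) / 5 = 6.2400
deviations (xᵢ − x̄): -3.4400, 5.2600, 1.0600, -3.8400, 0.9600
Σ(xᵢ − x̄)² = 56.2920 ⇒ m₂ = 56.2920/5 = 11.25840
Σ(xᵢ − x̄)³ = 50.2766 ⇒ m₃ = 50.2766/5 = 10.05533
m₂^(3/2) = 11.25840^(1.5) = 37.77592
g₁ = m₃ / m₂^(3/2) = 10.05533 / 37.77592 ≈ 0.266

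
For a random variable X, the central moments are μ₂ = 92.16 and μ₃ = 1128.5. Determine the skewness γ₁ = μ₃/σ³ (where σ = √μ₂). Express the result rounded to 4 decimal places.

σ = √μ₂ = √92.16 = 9.60000
σ³ = μ₂^(3/2) = 884.73600
γ₁ = μ₃/σ³ = 1128.5 / 884.73600 ≈ 1.2755

1.2755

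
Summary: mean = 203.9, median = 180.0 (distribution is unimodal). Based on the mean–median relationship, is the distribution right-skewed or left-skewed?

right-skewed

mean − median = 203.9 − 180.0 = 23.9
mean > median ⇒ the longer tail is on the right ⇒ right-skewed (positively skewed).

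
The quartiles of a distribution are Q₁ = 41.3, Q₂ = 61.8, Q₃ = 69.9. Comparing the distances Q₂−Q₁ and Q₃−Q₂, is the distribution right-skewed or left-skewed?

Q₂ − Q₁ = 20.5;  Q₃ − Q₂ = 8.1
Q₂ − Q₁ > Q₃ − Q₂ ⇒ the lower half is more spread out ⇒ left-skewed.

left-skewed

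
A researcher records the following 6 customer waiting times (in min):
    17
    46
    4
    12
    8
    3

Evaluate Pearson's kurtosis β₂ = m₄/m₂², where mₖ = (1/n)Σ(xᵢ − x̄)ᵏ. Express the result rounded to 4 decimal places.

x̄ = 15.0000
Σ(xᵢ − x̄)² = 1288.0000 ⇒ m₂ = 214.66667
Σ(xᵢ − x̄)⁴ = 961396.0000 ⇒ m₄ = 160232.66667
m₂² = 46081.77778
β₂ = m₄/m₂² = 160232.66667 / 46081.77778 ≈ 3.4771

3.4771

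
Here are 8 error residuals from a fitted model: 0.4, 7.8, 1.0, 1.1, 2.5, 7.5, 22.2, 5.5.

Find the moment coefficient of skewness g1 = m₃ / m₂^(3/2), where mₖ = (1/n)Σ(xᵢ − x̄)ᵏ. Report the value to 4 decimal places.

x̄ = (0.4 + 7.8 + 1.0 + 1.1 + 2.5 + 7.5 + 22.2 + 5.5) / 8 = 6.0000
deviations (xᵢ − x̄): -5.6000, 1.8000, -5.0000, -4.9000, -3.5000, 1.5000, 16.2000, -0.5000
Σ(xᵢ − x̄)² = 360.8000 ⇒ m₂ = 360.8000/8 = 45.10000
Σ(xᵢ − x̄)³ = 3799.4700 ⇒ m₃ = 3799.4700/8 = 474.93375
m₂^(3/2) = 45.10000^(1.5) = 302.87597
g1 = m₃ / m₂^(3/2) = 474.93375 / 302.87597 ≈ 1.5681

1.5681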